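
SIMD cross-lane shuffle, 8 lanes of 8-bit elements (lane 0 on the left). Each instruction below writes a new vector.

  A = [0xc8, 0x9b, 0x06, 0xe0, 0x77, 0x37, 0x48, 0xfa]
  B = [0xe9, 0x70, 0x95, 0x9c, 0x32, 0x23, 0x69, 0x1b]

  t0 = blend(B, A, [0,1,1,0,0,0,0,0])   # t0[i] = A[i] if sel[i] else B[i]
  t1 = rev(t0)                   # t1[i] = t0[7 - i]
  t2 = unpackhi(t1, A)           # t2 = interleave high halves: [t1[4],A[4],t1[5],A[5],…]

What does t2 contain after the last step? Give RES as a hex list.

RES = [0x9c, 0x77, 0x06, 0x37, 0x9b, 0x48, 0xe9, 0xfa]

  t0: e9 9b 06 9c 32 23 69 1b
  t1: 1b 69 23 32 9c 06 9b e9
  t2: 9c 77 06 37 9b 48 e9 fa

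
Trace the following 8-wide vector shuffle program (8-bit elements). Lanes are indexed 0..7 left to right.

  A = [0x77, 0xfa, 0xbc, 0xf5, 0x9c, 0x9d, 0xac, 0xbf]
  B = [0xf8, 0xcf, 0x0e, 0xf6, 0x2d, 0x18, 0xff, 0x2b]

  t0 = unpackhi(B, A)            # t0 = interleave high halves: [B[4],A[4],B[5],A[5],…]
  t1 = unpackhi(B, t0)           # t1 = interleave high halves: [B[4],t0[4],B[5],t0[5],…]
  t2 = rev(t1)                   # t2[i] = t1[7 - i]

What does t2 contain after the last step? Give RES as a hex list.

t0 = [0x2d, 0x9c, 0x18, 0x9d, 0xff, 0xac, 0x2b, 0xbf]
t1 = [0x2d, 0xff, 0x18, 0xac, 0xff, 0x2b, 0x2b, 0xbf]
t2 = [0xbf, 0x2b, 0x2b, 0xff, 0xac, 0x18, 0xff, 0x2d]

RES = [ 0xbf  0x2b  0x2b  0xff  0xac  0x18  0xff  0x2d ]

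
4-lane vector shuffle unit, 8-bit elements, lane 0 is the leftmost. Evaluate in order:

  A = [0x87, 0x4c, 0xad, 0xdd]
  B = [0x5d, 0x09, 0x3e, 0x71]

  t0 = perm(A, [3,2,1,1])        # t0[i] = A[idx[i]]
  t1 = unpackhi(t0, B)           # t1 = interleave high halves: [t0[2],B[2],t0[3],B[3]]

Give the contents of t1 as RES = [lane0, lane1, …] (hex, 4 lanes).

RES = [0x4c, 0x3e, 0x4c, 0x71]

→ t0 |dd|ad|4c|4c|
→ t1 |4c|3e|4c|71|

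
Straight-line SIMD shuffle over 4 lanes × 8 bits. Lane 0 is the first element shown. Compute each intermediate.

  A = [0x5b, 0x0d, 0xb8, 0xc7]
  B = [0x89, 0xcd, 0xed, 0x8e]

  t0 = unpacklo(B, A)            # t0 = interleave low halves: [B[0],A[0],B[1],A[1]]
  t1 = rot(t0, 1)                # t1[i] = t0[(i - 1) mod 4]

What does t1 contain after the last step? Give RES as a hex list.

t0 = [0x89, 0x5b, 0xcd, 0x0d]
t1 = [0x0d, 0x89, 0x5b, 0xcd]

RES = [ 0x0d  0x89  0x5b  0xcd ]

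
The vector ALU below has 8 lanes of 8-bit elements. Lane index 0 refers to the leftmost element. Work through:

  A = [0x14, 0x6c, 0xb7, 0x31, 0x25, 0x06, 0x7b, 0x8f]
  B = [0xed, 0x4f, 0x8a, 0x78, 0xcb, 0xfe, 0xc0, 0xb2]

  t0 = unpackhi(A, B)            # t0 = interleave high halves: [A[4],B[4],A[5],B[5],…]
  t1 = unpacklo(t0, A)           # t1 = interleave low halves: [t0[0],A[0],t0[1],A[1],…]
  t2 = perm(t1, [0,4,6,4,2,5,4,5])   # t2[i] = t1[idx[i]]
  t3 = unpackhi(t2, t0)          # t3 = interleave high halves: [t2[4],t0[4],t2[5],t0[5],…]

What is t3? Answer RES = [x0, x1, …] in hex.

  t0: 25 cb 06 fe 7b c0 8f b2
  t1: 25 14 cb 6c 06 b7 fe 31
  t2: 25 06 fe 06 cb b7 06 b7
  t3: cb 7b b7 c0 06 8f b7 b2

RES = [0xcb, 0x7b, 0xb7, 0xc0, 0x06, 0x8f, 0xb7, 0xb2]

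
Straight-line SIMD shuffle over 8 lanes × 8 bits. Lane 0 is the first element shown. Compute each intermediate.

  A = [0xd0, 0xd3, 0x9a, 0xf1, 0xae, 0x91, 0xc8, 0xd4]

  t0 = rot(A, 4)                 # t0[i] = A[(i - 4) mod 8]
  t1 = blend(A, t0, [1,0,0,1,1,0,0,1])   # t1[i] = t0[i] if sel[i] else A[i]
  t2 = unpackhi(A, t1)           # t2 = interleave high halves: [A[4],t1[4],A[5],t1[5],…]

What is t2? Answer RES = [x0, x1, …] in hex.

  t0: ae 91 c8 d4 d0 d3 9a f1
  t1: ae d3 9a d4 d0 91 c8 f1
  t2: ae d0 91 91 c8 c8 d4 f1

RES = [0xae, 0xd0, 0x91, 0x91, 0xc8, 0xc8, 0xd4, 0xf1]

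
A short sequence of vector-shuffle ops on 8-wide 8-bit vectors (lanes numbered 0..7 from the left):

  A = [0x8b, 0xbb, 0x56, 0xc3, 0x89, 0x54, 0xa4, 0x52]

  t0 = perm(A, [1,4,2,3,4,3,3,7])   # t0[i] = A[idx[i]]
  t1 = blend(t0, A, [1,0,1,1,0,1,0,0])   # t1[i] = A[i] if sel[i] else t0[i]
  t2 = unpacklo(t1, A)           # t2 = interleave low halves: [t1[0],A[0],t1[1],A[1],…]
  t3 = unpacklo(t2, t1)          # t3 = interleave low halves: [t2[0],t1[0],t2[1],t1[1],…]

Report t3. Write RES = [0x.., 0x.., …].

RES = [ 0x8b  0x8b  0x8b  0x89  0x89  0x56  0xbb  0xc3 ]

  t0: bb 89 56 c3 89 c3 c3 52
  t1: 8b 89 56 c3 89 54 c3 52
  t2: 8b 8b 89 bb 56 56 c3 c3
  t3: 8b 8b 8b 89 89 56 bb c3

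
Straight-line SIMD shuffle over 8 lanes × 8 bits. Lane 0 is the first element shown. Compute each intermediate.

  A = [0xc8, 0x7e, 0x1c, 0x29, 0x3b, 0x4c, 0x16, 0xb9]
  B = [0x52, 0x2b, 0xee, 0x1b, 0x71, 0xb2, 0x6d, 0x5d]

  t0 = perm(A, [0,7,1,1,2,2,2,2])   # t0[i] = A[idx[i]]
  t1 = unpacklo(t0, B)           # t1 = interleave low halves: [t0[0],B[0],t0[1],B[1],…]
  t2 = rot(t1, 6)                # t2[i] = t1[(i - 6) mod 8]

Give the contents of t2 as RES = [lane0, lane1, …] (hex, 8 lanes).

RES = [0xb9, 0x2b, 0x7e, 0xee, 0x7e, 0x1b, 0xc8, 0x52]

→ t0 |c8|b9|7e|7e|1c|1c|1c|1c|
→ t1 |c8|52|b9|2b|7e|ee|7e|1b|
→ t2 |b9|2b|7e|ee|7e|1b|c8|52|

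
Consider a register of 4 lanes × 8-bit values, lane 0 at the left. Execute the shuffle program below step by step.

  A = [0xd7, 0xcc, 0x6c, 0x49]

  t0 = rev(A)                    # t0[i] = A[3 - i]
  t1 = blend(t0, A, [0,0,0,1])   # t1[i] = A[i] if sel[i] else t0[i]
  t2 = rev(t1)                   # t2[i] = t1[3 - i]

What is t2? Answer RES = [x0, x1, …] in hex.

→ t0 |49|6c|cc|d7|
→ t1 |49|6c|cc|49|
→ t2 |49|cc|6c|49|

RES = [0x49, 0xcc, 0x6c, 0x49]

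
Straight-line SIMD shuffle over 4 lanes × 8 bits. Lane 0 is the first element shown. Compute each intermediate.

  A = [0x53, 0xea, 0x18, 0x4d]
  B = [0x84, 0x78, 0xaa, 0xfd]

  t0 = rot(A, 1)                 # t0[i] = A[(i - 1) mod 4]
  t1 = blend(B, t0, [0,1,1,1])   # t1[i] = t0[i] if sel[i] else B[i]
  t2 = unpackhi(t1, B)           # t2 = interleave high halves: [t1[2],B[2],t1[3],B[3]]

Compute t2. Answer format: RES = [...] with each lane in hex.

  t0: 4d 53 ea 18
  t1: 84 53 ea 18
  t2: ea aa 18 fd

RES = [ 0xea  0xaa  0x18  0xfd ]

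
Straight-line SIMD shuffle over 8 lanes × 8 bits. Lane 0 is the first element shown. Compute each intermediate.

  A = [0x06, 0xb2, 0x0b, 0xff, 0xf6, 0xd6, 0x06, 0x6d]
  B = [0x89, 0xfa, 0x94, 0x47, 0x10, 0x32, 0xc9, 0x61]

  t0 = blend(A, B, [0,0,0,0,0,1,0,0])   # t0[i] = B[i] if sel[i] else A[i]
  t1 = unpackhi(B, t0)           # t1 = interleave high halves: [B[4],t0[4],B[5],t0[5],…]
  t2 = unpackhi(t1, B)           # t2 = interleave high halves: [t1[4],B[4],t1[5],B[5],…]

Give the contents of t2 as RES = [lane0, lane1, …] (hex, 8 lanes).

t0 = [0x06, 0xb2, 0x0b, 0xff, 0xf6, 0x32, 0x06, 0x6d]
t1 = [0x10, 0xf6, 0x32, 0x32, 0xc9, 0x06, 0x61, 0x6d]
t2 = [0xc9, 0x10, 0x06, 0x32, 0x61, 0xc9, 0x6d, 0x61]

RES = [ 0xc9  0x10  0x06  0x32  0x61  0xc9  0x6d  0x61 ]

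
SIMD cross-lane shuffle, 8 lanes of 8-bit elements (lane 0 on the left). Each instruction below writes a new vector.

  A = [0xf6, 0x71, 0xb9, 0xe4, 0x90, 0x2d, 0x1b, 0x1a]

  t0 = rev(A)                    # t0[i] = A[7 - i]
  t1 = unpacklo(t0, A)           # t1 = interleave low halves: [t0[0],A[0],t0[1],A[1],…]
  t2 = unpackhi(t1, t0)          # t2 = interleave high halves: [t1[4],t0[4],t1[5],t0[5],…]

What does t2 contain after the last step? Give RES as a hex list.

t0 = [0x1a, 0x1b, 0x2d, 0x90, 0xe4, 0xb9, 0x71, 0xf6]
t1 = [0x1a, 0xf6, 0x1b, 0x71, 0x2d, 0xb9, 0x90, 0xe4]
t2 = [0x2d, 0xe4, 0xb9, 0xb9, 0x90, 0x71, 0xe4, 0xf6]

RES = [0x2d, 0xe4, 0xb9, 0xb9, 0x90, 0x71, 0xe4, 0xf6]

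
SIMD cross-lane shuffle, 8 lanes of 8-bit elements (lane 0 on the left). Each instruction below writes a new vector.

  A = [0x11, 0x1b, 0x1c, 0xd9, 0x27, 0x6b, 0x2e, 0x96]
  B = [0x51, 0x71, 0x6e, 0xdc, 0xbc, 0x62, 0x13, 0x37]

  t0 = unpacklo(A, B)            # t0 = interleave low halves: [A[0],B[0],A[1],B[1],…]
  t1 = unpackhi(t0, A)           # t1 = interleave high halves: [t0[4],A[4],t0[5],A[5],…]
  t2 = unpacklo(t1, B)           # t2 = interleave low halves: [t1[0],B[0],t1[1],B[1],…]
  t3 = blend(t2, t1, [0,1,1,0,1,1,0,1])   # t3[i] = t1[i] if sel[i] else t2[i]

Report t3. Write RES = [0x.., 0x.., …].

→ t0 |11|51|1b|71|1c|6e|d9|dc|
→ t1 |1c|27|6e|6b|d9|2e|dc|96|
→ t2 |1c|51|27|71|6e|6e|6b|dc|
→ t3 |1c|27|6e|71|d9|2e|6b|96|

RES = [0x1c, 0x27, 0x6e, 0x71, 0xd9, 0x2e, 0x6b, 0x96]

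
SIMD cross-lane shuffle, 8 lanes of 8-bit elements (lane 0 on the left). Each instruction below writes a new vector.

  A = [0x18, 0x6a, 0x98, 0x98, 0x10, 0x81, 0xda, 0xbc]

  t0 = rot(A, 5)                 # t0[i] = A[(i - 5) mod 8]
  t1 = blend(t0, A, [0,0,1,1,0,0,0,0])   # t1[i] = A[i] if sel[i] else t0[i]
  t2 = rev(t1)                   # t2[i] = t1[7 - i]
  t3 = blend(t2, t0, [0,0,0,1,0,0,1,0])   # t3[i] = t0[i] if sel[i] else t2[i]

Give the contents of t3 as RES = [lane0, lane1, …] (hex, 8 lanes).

RES = [0x98, 0x6a, 0x18, 0xda, 0x98, 0x98, 0x6a, 0x98]

t0 = [0x98, 0x10, 0x81, 0xda, 0xbc, 0x18, 0x6a, 0x98]
t1 = [0x98, 0x10, 0x98, 0x98, 0xbc, 0x18, 0x6a, 0x98]
t2 = [0x98, 0x6a, 0x18, 0xbc, 0x98, 0x98, 0x10, 0x98]
t3 = [0x98, 0x6a, 0x18, 0xda, 0x98, 0x98, 0x6a, 0x98]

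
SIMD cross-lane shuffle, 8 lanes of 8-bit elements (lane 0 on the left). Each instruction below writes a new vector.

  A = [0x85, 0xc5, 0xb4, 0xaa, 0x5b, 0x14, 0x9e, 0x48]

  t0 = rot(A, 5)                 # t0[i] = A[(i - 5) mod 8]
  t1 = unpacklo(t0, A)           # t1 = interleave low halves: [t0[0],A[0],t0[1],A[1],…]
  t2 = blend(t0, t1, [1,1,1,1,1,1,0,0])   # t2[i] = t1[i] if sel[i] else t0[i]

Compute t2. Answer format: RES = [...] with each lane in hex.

t0 = [0xaa, 0x5b, 0x14, 0x9e, 0x48, 0x85, 0xc5, 0xb4]
t1 = [0xaa, 0x85, 0x5b, 0xc5, 0x14, 0xb4, 0x9e, 0xaa]
t2 = [0xaa, 0x85, 0x5b, 0xc5, 0x14, 0xb4, 0xc5, 0xb4]

RES = [0xaa, 0x85, 0x5b, 0xc5, 0x14, 0xb4, 0xc5, 0xb4]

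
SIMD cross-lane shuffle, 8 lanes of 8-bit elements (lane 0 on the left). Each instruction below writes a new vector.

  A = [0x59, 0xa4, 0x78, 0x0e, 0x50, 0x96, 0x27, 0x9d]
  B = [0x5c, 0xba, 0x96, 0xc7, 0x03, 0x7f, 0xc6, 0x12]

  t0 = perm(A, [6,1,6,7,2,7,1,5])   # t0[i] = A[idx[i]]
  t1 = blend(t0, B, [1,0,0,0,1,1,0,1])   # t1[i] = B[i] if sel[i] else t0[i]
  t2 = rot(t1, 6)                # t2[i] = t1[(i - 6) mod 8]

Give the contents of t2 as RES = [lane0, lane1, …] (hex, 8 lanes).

→ t0 |27|a4|27|9d|78|9d|a4|96|
→ t1 |5c|a4|27|9d|03|7f|a4|12|
→ t2 |27|9d|03|7f|a4|12|5c|a4|

RES = [ 0x27  0x9d  0x03  0x7f  0xa4  0x12  0x5c  0xa4 ]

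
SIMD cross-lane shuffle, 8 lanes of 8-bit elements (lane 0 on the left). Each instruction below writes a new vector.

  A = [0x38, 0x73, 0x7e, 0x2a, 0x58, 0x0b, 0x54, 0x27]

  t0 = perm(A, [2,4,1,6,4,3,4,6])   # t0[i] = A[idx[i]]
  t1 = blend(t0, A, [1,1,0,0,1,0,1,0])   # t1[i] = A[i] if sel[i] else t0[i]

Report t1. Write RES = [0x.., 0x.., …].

RES = [ 0x38  0x73  0x73  0x54  0x58  0x2a  0x54  0x54 ]

t0 = [0x7e, 0x58, 0x73, 0x54, 0x58, 0x2a, 0x58, 0x54]
t1 = [0x38, 0x73, 0x73, 0x54, 0x58, 0x2a, 0x54, 0x54]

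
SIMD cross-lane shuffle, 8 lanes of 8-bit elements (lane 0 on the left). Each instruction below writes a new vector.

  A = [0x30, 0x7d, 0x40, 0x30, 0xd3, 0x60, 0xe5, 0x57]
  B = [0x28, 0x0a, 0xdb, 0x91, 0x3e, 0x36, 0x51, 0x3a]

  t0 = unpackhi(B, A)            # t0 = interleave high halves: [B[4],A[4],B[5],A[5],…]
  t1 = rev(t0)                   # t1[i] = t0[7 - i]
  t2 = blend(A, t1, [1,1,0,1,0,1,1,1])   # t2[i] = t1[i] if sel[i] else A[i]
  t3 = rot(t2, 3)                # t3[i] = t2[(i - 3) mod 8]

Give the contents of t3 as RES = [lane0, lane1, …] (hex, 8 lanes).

  t0: 3e d3 36 60 51 e5 3a 57
  t1: 57 3a e5 51 60 36 d3 3e
  t2: 57 3a 40 51 d3 36 d3 3e
  t3: 36 d3 3e 57 3a 40 51 d3

RES = [0x36, 0xd3, 0x3e, 0x57, 0x3a, 0x40, 0x51, 0xd3]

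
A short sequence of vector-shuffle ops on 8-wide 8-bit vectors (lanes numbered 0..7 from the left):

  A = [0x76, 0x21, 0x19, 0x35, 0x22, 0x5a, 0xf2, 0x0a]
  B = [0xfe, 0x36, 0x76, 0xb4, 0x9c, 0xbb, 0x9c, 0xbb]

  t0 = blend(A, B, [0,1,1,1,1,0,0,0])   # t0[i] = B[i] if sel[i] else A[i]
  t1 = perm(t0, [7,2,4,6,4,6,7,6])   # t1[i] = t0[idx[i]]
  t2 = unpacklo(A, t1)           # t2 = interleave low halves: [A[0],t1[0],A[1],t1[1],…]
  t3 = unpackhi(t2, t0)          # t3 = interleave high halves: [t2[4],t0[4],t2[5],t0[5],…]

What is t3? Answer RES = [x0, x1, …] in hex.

RES = [0x19, 0x9c, 0x9c, 0x5a, 0x35, 0xf2, 0xf2, 0x0a]

t0 = [0x76, 0x36, 0x76, 0xb4, 0x9c, 0x5a, 0xf2, 0x0a]
t1 = [0x0a, 0x76, 0x9c, 0xf2, 0x9c, 0xf2, 0x0a, 0xf2]
t2 = [0x76, 0x0a, 0x21, 0x76, 0x19, 0x9c, 0x35, 0xf2]
t3 = [0x19, 0x9c, 0x9c, 0x5a, 0x35, 0xf2, 0xf2, 0x0a]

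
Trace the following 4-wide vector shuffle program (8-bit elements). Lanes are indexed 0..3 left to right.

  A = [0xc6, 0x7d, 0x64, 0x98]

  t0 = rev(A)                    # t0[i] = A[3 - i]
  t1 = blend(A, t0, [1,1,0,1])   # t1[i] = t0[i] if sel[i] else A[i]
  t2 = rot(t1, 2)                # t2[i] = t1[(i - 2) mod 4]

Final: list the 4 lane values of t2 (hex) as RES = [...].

RES = [0x64, 0xc6, 0x98, 0x64]

→ t0 |98|64|7d|c6|
→ t1 |98|64|64|c6|
→ t2 |64|c6|98|64|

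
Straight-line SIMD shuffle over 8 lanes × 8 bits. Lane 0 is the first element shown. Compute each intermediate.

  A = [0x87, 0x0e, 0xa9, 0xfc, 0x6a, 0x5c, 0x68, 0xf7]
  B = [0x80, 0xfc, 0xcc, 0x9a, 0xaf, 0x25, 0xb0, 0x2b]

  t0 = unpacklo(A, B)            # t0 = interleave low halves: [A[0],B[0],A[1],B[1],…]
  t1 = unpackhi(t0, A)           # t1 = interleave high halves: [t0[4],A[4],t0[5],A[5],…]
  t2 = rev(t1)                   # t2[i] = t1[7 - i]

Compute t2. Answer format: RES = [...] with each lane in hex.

→ t0 |87|80|0e|fc|a9|cc|fc|9a|
→ t1 |a9|6a|cc|5c|fc|68|9a|f7|
→ t2 |f7|9a|68|fc|5c|cc|6a|a9|

RES = [ 0xf7  0x9a  0x68  0xfc  0x5c  0xcc  0x6a  0xa9 ]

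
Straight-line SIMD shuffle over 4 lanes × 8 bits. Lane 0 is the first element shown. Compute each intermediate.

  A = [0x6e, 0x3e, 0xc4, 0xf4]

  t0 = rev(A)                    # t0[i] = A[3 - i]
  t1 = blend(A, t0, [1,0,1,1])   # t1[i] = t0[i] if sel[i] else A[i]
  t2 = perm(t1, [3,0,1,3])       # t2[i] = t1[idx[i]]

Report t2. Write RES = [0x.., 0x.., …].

RES = [0x6e, 0xf4, 0x3e, 0x6e]

→ t0 |f4|c4|3e|6e|
→ t1 |f4|3e|3e|6e|
→ t2 |6e|f4|3e|6e|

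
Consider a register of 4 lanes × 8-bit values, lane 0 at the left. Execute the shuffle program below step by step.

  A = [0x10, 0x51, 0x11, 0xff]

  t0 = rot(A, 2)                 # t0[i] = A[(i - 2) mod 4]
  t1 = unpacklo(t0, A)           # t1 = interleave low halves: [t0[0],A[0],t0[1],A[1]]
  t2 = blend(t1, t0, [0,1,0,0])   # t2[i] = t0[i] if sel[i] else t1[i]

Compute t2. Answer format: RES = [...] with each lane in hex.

RES = [ 0x11  0xff  0xff  0x51 ]

→ t0 |11|ff|10|51|
→ t1 |11|10|ff|51|
→ t2 |11|ff|ff|51|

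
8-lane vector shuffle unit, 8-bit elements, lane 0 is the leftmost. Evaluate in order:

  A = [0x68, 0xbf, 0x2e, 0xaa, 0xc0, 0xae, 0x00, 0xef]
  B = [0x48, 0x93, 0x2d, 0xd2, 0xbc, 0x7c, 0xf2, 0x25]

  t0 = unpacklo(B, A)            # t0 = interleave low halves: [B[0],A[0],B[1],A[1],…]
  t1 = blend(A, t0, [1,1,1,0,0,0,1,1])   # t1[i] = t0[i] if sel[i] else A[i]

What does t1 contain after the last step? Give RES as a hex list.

RES = [0x48, 0x68, 0x93, 0xaa, 0xc0, 0xae, 0xd2, 0xaa]

→ t0 |48|68|93|bf|2d|2e|d2|aa|
→ t1 |48|68|93|aa|c0|ae|d2|aa|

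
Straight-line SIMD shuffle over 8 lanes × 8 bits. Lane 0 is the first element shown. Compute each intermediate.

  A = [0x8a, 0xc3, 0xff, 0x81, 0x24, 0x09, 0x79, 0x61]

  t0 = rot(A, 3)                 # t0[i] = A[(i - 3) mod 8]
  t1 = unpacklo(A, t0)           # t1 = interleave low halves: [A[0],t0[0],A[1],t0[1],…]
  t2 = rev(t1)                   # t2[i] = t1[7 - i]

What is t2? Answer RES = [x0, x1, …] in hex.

t0 = [0x09, 0x79, 0x61, 0x8a, 0xc3, 0xff, 0x81, 0x24]
t1 = [0x8a, 0x09, 0xc3, 0x79, 0xff, 0x61, 0x81, 0x8a]
t2 = [0x8a, 0x81, 0x61, 0xff, 0x79, 0xc3, 0x09, 0x8a]

RES = [ 0x8a  0x81  0x61  0xff  0x79  0xc3  0x09  0x8a ]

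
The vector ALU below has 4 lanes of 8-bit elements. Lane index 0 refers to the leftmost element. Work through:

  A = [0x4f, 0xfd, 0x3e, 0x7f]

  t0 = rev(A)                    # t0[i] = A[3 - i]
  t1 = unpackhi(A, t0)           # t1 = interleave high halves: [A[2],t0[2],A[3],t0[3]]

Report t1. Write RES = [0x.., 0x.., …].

RES = [ 0x3e  0xfd  0x7f  0x4f ]

t0 = [0x7f, 0x3e, 0xfd, 0x4f]
t1 = [0x3e, 0xfd, 0x7f, 0x4f]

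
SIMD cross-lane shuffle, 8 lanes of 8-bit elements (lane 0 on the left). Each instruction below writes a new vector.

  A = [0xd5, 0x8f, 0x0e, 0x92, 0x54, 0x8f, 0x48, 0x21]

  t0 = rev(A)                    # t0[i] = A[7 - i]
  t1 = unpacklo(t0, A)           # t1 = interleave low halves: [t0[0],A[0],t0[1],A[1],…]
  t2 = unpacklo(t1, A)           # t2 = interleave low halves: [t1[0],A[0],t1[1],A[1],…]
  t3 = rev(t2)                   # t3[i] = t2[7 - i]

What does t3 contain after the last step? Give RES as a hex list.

t0 = [0x21, 0x48, 0x8f, 0x54, 0x92, 0x0e, 0x8f, 0xd5]
t1 = [0x21, 0xd5, 0x48, 0x8f, 0x8f, 0x0e, 0x54, 0x92]
t2 = [0x21, 0xd5, 0xd5, 0x8f, 0x48, 0x0e, 0x8f, 0x92]
t3 = [0x92, 0x8f, 0x0e, 0x48, 0x8f, 0xd5, 0xd5, 0x21]

RES = [ 0x92  0x8f  0x0e  0x48  0x8f  0xd5  0xd5  0x21 ]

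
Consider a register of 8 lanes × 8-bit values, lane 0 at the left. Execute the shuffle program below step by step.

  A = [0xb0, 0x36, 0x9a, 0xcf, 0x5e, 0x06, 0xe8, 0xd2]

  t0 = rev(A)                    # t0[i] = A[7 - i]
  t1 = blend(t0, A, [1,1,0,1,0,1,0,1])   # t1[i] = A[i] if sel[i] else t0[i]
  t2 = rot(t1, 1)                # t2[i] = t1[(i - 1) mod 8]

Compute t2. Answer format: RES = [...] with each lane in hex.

  t0: d2 e8 06 5e cf 9a 36 b0
  t1: b0 36 06 cf cf 06 36 d2
  t2: d2 b0 36 06 cf cf 06 36

RES = [ 0xd2  0xb0  0x36  0x06  0xcf  0xcf  0x06  0x36 ]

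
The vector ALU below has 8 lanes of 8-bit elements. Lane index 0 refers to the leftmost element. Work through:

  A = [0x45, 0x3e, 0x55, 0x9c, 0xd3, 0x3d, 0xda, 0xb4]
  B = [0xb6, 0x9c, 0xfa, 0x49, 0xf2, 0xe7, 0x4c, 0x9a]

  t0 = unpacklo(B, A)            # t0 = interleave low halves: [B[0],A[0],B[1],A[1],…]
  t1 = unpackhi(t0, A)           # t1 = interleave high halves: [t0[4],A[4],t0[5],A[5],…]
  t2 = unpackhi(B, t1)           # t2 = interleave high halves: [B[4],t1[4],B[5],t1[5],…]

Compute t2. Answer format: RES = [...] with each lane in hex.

  t0: b6 45 9c 3e fa 55 49 9c
  t1: fa d3 55 3d 49 da 9c b4
  t2: f2 49 e7 da 4c 9c 9a b4

RES = [ 0xf2  0x49  0xe7  0xda  0x4c  0x9c  0x9a  0xb4 ]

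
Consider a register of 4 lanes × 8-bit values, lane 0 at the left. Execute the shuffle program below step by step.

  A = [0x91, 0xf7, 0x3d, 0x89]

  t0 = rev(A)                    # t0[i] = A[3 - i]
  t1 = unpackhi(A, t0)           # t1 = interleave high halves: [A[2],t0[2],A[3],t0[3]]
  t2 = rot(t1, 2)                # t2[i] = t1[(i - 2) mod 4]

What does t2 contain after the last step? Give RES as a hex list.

RES = [ 0x89  0x91  0x3d  0xf7 ]

t0 = [0x89, 0x3d, 0xf7, 0x91]
t1 = [0x3d, 0xf7, 0x89, 0x91]
t2 = [0x89, 0x91, 0x3d, 0xf7]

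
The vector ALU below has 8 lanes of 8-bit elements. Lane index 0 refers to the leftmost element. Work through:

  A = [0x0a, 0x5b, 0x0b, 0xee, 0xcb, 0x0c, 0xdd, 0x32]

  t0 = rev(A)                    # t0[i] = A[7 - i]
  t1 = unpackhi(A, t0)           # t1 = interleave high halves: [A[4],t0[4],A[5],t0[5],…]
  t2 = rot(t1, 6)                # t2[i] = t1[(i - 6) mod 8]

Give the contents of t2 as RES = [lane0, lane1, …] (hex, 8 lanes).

→ t0 |32|dd|0c|cb|ee|0b|5b|0a|
→ t1 |cb|ee|0c|0b|dd|5b|32|0a|
→ t2 |0c|0b|dd|5b|32|0a|cb|ee|

RES = [0x0c, 0x0b, 0xdd, 0x5b, 0x32, 0x0a, 0xcb, 0xee]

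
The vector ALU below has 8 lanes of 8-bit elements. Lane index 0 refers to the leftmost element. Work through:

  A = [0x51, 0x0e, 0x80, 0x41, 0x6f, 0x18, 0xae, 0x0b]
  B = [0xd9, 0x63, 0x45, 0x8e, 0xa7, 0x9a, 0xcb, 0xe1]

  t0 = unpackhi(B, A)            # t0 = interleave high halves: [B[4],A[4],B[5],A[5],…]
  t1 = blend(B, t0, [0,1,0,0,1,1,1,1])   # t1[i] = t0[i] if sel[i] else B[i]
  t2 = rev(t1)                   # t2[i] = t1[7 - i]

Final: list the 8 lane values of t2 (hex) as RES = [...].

RES = [ 0x0b  0xe1  0xae  0xcb  0x8e  0x45  0x6f  0xd9 ]

  t0: a7 6f 9a 18 cb ae e1 0b
  t1: d9 6f 45 8e cb ae e1 0b
  t2: 0b e1 ae cb 8e 45 6f d9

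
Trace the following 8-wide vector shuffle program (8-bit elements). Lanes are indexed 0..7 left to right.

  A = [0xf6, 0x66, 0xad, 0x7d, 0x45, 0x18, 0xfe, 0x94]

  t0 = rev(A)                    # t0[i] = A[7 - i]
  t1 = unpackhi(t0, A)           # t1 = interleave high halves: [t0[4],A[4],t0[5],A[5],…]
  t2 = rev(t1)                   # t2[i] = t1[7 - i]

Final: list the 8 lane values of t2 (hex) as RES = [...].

  t0: 94 fe 18 45 7d ad 66 f6
  t1: 7d 45 ad 18 66 fe f6 94
  t2: 94 f6 fe 66 18 ad 45 7d

RES = [ 0x94  0xf6  0xfe  0x66  0x18  0xad  0x45  0x7d ]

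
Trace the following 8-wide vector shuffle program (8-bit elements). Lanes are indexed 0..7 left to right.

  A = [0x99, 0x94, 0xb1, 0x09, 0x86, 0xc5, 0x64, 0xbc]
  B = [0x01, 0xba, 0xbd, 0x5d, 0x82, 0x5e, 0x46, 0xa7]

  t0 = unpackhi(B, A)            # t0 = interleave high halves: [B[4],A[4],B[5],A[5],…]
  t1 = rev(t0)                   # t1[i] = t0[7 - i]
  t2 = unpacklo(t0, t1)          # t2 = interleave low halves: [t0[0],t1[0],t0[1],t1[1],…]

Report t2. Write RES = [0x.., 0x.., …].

→ t0 |82|86|5e|c5|46|64|a7|bc|
→ t1 |bc|a7|64|46|c5|5e|86|82|
→ t2 |82|bc|86|a7|5e|64|c5|46|

RES = [0x82, 0xbc, 0x86, 0xa7, 0x5e, 0x64, 0xc5, 0x46]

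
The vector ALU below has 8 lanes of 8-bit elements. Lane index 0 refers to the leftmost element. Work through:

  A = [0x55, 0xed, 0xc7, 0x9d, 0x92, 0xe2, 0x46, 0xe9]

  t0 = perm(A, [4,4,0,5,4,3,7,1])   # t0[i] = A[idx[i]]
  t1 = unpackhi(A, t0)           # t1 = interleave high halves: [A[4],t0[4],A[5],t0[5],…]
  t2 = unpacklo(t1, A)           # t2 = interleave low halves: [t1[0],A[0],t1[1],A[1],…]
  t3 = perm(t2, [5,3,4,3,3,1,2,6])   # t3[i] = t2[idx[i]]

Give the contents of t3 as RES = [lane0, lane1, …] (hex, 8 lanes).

t0 = [0x92, 0x92, 0x55, 0xe2, 0x92, 0x9d, 0xe9, 0xed]
t1 = [0x92, 0x92, 0xe2, 0x9d, 0x46, 0xe9, 0xe9, 0xed]
t2 = [0x92, 0x55, 0x92, 0xed, 0xe2, 0xc7, 0x9d, 0x9d]
t3 = [0xc7, 0xed, 0xe2, 0xed, 0xed, 0x55, 0x92, 0x9d]

RES = [ 0xc7  0xed  0xe2  0xed  0xed  0x55  0x92  0x9d ]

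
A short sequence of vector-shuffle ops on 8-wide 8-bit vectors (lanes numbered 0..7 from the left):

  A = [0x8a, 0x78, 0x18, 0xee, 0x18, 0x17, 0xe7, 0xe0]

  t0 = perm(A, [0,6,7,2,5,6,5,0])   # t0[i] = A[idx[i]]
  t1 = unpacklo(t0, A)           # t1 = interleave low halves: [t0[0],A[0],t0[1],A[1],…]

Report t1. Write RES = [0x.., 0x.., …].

RES = [ 0x8a  0x8a  0xe7  0x78  0xe0  0x18  0x18  0xee ]

→ t0 |8a|e7|e0|18|17|e7|17|8a|
→ t1 |8a|8a|e7|78|e0|18|18|ee|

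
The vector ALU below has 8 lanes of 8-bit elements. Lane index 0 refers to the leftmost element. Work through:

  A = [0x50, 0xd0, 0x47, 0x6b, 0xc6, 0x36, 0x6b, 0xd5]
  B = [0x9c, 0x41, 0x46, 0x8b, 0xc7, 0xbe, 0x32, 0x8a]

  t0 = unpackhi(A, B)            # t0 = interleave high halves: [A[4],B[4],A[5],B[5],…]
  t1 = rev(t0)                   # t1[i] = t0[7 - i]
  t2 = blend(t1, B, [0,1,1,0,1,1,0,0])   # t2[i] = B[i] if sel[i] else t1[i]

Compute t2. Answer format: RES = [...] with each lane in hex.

t0 = [0xc6, 0xc7, 0x36, 0xbe, 0x6b, 0x32, 0xd5, 0x8a]
t1 = [0x8a, 0xd5, 0x32, 0x6b, 0xbe, 0x36, 0xc7, 0xc6]
t2 = [0x8a, 0x41, 0x46, 0x6b, 0xc7, 0xbe, 0xc7, 0xc6]

RES = [0x8a, 0x41, 0x46, 0x6b, 0xc7, 0xbe, 0xc7, 0xc6]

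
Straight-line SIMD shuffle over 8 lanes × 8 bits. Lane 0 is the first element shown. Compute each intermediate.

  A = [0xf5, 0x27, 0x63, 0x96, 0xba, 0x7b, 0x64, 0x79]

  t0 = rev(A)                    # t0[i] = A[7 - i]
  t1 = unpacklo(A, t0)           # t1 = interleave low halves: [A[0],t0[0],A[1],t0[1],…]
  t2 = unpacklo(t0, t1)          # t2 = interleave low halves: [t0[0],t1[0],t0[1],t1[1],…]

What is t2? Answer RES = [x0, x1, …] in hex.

RES = [0x79, 0xf5, 0x64, 0x79, 0x7b, 0x27, 0xba, 0x64]

→ t0 |79|64|7b|ba|96|63|27|f5|
→ t1 |f5|79|27|64|63|7b|96|ba|
→ t2 |79|f5|64|79|7b|27|ba|64|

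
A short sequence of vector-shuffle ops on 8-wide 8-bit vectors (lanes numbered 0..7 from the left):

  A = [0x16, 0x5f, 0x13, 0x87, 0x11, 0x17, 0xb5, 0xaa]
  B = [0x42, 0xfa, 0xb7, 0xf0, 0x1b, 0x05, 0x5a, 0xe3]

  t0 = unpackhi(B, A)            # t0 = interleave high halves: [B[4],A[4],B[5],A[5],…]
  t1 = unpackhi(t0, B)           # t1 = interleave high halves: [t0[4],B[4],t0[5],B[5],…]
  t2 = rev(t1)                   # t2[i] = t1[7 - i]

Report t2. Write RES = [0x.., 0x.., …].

→ t0 |1b|11|05|17|5a|b5|e3|aa|
→ t1 |5a|1b|b5|05|e3|5a|aa|e3|
→ t2 |e3|aa|5a|e3|05|b5|1b|5a|

RES = [0xe3, 0xaa, 0x5a, 0xe3, 0x05, 0xb5, 0x1b, 0x5a]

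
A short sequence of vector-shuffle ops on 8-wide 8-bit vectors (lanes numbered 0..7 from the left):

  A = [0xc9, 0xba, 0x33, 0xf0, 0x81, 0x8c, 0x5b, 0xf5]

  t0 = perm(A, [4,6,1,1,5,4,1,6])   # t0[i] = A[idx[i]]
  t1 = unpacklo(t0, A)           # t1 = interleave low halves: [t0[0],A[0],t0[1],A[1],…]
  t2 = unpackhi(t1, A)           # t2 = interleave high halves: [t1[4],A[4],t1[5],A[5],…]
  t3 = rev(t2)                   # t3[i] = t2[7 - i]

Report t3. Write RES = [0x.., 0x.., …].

RES = [0xf5, 0xf0, 0x5b, 0xba, 0x8c, 0x33, 0x81, 0xba]

t0 = [0x81, 0x5b, 0xba, 0xba, 0x8c, 0x81, 0xba, 0x5b]
t1 = [0x81, 0xc9, 0x5b, 0xba, 0xba, 0x33, 0xba, 0xf0]
t2 = [0xba, 0x81, 0x33, 0x8c, 0xba, 0x5b, 0xf0, 0xf5]
t3 = [0xf5, 0xf0, 0x5b, 0xba, 0x8c, 0x33, 0x81, 0xba]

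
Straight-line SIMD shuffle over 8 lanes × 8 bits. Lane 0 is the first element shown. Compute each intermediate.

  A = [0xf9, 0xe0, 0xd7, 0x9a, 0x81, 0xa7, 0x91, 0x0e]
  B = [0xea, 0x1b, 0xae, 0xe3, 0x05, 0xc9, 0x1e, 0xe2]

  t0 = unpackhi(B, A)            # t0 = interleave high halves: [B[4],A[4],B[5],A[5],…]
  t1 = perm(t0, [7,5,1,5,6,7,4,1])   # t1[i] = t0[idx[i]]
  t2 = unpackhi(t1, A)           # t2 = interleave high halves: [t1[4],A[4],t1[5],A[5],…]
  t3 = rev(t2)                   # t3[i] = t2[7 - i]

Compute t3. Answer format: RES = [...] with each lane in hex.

→ t0 |05|81|c9|a7|1e|91|e2|0e|
→ t1 |0e|91|81|91|e2|0e|1e|81|
→ t2 |e2|81|0e|a7|1e|91|81|0e|
→ t3 |0e|81|91|1e|a7|0e|81|e2|

RES = [0x0e, 0x81, 0x91, 0x1e, 0xa7, 0x0e, 0x81, 0xe2]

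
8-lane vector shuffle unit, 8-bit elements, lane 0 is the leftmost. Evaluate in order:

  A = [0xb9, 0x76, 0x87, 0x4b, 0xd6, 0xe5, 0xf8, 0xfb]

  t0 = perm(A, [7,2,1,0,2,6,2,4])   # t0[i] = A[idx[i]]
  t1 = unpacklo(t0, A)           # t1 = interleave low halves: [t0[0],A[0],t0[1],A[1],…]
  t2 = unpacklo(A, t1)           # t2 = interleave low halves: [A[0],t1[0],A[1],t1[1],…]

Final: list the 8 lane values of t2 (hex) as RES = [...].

RES = [0xb9, 0xfb, 0x76, 0xb9, 0x87, 0x87, 0x4b, 0x76]

→ t0 |fb|87|76|b9|87|f8|87|d6|
→ t1 |fb|b9|87|76|76|87|b9|4b|
→ t2 |b9|fb|76|b9|87|87|4b|76|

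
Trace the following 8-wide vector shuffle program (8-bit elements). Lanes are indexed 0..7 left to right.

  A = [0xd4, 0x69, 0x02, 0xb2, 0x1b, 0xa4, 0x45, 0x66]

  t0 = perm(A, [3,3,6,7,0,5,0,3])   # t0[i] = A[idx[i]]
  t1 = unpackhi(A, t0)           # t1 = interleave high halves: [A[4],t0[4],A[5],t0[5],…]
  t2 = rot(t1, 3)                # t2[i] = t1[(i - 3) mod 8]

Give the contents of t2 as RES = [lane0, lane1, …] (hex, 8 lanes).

  t0: b2 b2 45 66 d4 a4 d4 b2
  t1: 1b d4 a4 a4 45 d4 66 b2
  t2: d4 66 b2 1b d4 a4 a4 45

RES = [ 0xd4  0x66  0xb2  0x1b  0xd4  0xa4  0xa4  0x45 ]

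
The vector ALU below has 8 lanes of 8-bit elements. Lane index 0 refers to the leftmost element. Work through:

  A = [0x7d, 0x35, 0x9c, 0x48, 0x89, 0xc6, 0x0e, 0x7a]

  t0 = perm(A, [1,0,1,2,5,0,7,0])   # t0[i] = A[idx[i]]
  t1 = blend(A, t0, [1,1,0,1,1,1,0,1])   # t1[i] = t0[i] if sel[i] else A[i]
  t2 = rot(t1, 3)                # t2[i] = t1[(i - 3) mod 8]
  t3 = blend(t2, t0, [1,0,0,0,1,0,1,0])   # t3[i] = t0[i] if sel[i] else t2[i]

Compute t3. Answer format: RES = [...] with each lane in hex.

→ t0 |35|7d|35|9c|c6|7d|7a|7d|
→ t1 |35|7d|9c|9c|c6|7d|0e|7d|
→ t2 |7d|0e|7d|35|7d|9c|9c|c6|
→ t3 |35|0e|7d|35|c6|9c|7a|c6|

RES = [0x35, 0x0e, 0x7d, 0x35, 0xc6, 0x9c, 0x7a, 0xc6]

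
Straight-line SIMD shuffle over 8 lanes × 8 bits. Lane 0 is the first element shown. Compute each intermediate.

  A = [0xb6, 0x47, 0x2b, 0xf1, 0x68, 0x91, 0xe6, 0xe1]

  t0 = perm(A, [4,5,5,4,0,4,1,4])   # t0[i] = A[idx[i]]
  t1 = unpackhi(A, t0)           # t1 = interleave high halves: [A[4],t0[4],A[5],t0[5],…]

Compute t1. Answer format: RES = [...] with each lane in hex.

  t0: 68 91 91 68 b6 68 47 68
  t1: 68 b6 91 68 e6 47 e1 68

RES = [ 0x68  0xb6  0x91  0x68  0xe6  0x47  0xe1  0x68 ]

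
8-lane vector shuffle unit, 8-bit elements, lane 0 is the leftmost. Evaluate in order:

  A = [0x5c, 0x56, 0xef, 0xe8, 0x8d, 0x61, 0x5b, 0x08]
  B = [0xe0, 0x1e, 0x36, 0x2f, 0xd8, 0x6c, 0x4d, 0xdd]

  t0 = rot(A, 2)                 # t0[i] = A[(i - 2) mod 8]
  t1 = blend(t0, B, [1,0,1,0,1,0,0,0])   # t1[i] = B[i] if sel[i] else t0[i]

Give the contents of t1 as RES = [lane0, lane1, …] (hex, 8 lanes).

→ t0 |5b|08|5c|56|ef|e8|8d|61|
→ t1 |e0|08|36|56|d8|e8|8d|61|

RES = [ 0xe0  0x08  0x36  0x56  0xd8  0xe8  0x8d  0x61 ]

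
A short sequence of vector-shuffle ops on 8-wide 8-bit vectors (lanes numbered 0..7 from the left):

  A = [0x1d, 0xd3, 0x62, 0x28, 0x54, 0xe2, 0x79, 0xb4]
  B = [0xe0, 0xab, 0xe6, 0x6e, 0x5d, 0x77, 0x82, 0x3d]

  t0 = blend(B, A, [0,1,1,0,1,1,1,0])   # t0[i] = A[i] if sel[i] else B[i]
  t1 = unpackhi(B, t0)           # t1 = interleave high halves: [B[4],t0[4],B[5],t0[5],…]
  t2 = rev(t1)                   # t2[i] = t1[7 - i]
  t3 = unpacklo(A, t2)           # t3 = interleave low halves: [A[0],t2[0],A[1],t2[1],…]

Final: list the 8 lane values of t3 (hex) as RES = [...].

→ t0 |e0|d3|62|6e|54|e2|79|3d|
→ t1 |5d|54|77|e2|82|79|3d|3d|
→ t2 |3d|3d|79|82|e2|77|54|5d|
→ t3 |1d|3d|d3|3d|62|79|28|82|

RES = [ 0x1d  0x3d  0xd3  0x3d  0x62  0x79  0x28  0x82 ]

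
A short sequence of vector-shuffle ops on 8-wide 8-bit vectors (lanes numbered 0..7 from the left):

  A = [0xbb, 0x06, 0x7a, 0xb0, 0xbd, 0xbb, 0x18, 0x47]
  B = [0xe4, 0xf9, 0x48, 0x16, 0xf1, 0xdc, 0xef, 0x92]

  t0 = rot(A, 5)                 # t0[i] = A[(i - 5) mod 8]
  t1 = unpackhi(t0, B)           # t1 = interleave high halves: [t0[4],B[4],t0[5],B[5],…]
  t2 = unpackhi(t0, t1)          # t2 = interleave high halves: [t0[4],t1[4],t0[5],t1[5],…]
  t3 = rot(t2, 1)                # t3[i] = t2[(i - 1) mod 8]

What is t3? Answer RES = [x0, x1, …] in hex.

→ t0 |b0|bd|bb|18|47|bb|06|7a|
→ t1 |47|f1|bb|dc|06|ef|7a|92|
→ t2 |47|06|bb|ef|06|7a|7a|92|
→ t3 |92|47|06|bb|ef|06|7a|7a|

RES = [ 0x92  0x47  0x06  0xbb  0xef  0x06  0x7a  0x7a ]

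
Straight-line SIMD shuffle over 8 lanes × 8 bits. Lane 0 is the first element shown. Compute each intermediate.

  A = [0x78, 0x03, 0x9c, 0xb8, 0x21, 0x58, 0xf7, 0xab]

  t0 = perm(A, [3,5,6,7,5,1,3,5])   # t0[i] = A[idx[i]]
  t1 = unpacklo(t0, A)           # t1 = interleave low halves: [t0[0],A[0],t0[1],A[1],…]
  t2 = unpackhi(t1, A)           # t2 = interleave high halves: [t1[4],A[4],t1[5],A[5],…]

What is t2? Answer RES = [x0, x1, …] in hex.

RES = [ 0xf7  0x21  0x9c  0x58  0xab  0xf7  0xb8  0xab ]

→ t0 |b8|58|f7|ab|58|03|b8|58|
→ t1 |b8|78|58|03|f7|9c|ab|b8|
→ t2 |f7|21|9c|58|ab|f7|b8|ab|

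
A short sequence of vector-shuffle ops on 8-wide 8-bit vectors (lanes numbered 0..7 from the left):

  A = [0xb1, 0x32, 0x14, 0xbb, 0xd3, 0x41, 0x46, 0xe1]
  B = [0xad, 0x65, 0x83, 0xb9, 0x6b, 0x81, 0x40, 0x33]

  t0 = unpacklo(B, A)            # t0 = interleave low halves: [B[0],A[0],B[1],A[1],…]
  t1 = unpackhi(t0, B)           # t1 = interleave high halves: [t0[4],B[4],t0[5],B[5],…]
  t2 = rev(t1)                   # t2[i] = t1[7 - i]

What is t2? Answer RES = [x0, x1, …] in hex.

t0 = [0xad, 0xb1, 0x65, 0x32, 0x83, 0x14, 0xb9, 0xbb]
t1 = [0x83, 0x6b, 0x14, 0x81, 0xb9, 0x40, 0xbb, 0x33]
t2 = [0x33, 0xbb, 0x40, 0xb9, 0x81, 0x14, 0x6b, 0x83]

RES = [0x33, 0xbb, 0x40, 0xb9, 0x81, 0x14, 0x6b, 0x83]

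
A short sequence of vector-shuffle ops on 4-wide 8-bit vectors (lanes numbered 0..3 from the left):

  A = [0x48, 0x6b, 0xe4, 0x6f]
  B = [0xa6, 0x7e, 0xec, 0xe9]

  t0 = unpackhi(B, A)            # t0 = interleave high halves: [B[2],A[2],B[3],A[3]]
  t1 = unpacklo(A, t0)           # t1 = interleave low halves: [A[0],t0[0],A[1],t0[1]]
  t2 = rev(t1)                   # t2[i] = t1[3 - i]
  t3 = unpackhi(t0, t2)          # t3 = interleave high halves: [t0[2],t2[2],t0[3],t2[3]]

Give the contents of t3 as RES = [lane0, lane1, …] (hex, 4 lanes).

RES = [ 0xe9  0xec  0x6f  0x48 ]

  t0: ec e4 e9 6f
  t1: 48 ec 6b e4
  t2: e4 6b ec 48
  t3: e9 ec 6f 48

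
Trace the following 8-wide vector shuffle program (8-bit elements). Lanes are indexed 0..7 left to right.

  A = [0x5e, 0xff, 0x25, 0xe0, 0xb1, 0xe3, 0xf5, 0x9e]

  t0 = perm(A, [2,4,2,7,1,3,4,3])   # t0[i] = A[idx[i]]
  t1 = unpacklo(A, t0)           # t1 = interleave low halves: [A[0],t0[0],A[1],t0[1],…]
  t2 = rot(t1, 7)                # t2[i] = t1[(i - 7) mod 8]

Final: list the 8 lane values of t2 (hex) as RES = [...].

  t0: 25 b1 25 9e ff e0 b1 e0
  t1: 5e 25 ff b1 25 25 e0 9e
  t2: 25 ff b1 25 25 e0 9e 5e

RES = [ 0x25  0xff  0xb1  0x25  0x25  0xe0  0x9e  0x5e ]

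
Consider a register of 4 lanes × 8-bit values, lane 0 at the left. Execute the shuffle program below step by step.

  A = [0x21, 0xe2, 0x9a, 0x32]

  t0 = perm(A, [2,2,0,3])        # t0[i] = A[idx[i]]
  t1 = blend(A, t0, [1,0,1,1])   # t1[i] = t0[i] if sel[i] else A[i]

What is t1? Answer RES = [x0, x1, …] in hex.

RES = [ 0x9a  0xe2  0x21  0x32 ]

→ t0 |9a|9a|21|32|
→ t1 |9a|e2|21|32|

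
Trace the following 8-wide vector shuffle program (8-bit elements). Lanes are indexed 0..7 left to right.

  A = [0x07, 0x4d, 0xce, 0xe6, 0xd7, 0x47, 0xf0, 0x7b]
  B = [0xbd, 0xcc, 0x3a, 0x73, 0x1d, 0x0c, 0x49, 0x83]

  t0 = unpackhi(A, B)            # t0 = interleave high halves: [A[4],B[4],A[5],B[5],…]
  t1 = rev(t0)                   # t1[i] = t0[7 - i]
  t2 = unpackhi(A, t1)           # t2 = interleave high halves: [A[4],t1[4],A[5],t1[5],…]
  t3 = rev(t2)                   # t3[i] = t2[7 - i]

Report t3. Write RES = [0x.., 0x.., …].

RES = [0xd7, 0x7b, 0x1d, 0xf0, 0x47, 0x47, 0x0c, 0xd7]

→ t0 |d7|1d|47|0c|f0|49|7b|83|
→ t1 |83|7b|49|f0|0c|47|1d|d7|
→ t2 |d7|0c|47|47|f0|1d|7b|d7|
→ t3 |d7|7b|1d|f0|47|47|0c|d7|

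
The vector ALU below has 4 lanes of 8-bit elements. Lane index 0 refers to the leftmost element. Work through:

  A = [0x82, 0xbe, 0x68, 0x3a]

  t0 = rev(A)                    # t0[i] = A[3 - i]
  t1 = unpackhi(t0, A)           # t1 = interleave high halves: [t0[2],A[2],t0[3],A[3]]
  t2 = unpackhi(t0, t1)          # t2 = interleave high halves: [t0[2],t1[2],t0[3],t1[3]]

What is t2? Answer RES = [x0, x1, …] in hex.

RES = [0xbe, 0x82, 0x82, 0x3a]

  t0: 3a 68 be 82
  t1: be 68 82 3a
  t2: be 82 82 3a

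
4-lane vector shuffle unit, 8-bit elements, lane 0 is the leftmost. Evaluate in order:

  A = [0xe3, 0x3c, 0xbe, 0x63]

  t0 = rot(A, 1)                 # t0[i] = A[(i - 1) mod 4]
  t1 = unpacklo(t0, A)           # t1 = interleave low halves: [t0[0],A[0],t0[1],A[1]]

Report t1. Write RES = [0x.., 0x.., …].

→ t0 |63|e3|3c|be|
→ t1 |63|e3|e3|3c|

RES = [0x63, 0xe3, 0xe3, 0x3c]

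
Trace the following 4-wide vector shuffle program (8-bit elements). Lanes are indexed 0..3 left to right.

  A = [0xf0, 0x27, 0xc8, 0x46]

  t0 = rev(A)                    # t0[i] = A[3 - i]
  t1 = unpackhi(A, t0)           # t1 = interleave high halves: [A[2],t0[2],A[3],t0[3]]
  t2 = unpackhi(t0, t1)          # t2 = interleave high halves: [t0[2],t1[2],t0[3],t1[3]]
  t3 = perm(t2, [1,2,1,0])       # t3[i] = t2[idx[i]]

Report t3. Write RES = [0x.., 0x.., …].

RES = [ 0x46  0xf0  0x46  0x27 ]

t0 = [0x46, 0xc8, 0x27, 0xf0]
t1 = [0xc8, 0x27, 0x46, 0xf0]
t2 = [0x27, 0x46, 0xf0, 0xf0]
t3 = [0x46, 0xf0, 0x46, 0x27]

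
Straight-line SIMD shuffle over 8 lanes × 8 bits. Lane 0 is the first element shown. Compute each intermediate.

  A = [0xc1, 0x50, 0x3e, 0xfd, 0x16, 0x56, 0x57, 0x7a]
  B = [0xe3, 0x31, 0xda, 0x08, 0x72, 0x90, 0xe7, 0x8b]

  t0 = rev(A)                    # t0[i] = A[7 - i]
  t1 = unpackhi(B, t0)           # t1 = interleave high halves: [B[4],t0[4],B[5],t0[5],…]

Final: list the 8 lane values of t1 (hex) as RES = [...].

RES = [0x72, 0xfd, 0x90, 0x3e, 0xe7, 0x50, 0x8b, 0xc1]

t0 = [0x7a, 0x57, 0x56, 0x16, 0xfd, 0x3e, 0x50, 0xc1]
t1 = [0x72, 0xfd, 0x90, 0x3e, 0xe7, 0x50, 0x8b, 0xc1]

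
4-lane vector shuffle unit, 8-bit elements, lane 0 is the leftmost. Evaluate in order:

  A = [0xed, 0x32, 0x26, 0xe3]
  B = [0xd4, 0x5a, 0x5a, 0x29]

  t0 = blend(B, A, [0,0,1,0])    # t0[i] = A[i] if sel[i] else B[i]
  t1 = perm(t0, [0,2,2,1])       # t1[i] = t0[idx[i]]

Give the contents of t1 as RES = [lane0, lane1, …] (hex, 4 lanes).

RES = [0xd4, 0x26, 0x26, 0x5a]

→ t0 |d4|5a|26|29|
→ t1 |d4|26|26|5a|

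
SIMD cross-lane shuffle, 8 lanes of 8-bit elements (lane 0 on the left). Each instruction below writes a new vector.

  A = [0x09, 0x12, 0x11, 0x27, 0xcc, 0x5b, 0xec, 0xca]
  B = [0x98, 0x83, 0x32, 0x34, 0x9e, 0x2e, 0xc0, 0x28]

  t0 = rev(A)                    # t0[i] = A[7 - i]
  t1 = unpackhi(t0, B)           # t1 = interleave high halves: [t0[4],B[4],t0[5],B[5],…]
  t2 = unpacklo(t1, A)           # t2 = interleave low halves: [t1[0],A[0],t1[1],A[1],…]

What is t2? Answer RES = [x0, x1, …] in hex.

RES = [ 0x27  0x09  0x9e  0x12  0x11  0x11  0x2e  0x27 ]

  t0: ca ec 5b cc 27 11 12 09
  t1: 27 9e 11 2e 12 c0 09 28
  t2: 27 09 9e 12 11 11 2e 27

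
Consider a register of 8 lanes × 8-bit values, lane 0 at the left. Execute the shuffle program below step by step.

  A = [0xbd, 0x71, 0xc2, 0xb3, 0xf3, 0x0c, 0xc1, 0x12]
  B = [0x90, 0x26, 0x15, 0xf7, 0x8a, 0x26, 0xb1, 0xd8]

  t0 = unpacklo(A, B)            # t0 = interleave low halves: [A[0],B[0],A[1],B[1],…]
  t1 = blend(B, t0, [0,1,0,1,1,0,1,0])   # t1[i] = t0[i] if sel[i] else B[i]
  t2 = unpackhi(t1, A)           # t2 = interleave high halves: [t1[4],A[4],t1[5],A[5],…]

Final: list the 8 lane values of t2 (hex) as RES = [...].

  t0: bd 90 71 26 c2 15 b3 f7
  t1: 90 90 15 26 c2 26 b3 d8
  t2: c2 f3 26 0c b3 c1 d8 12

RES = [0xc2, 0xf3, 0x26, 0x0c, 0xb3, 0xc1, 0xd8, 0x12]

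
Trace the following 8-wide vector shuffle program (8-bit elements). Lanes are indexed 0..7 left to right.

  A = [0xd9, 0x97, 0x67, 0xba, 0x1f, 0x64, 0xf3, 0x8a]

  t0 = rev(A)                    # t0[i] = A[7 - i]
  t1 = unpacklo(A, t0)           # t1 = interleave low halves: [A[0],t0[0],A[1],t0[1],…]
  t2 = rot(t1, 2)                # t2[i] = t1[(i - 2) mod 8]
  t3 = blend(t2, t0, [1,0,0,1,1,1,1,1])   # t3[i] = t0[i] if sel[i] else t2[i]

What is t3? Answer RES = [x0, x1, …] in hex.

  t0: 8a f3 64 1f ba 67 97 d9
  t1: d9 8a 97 f3 67 64 ba 1f
  t2: ba 1f d9 8a 97 f3 67 64
  t3: 8a 1f d9 1f ba 67 97 d9

RES = [0x8a, 0x1f, 0xd9, 0x1f, 0xba, 0x67, 0x97, 0xd9]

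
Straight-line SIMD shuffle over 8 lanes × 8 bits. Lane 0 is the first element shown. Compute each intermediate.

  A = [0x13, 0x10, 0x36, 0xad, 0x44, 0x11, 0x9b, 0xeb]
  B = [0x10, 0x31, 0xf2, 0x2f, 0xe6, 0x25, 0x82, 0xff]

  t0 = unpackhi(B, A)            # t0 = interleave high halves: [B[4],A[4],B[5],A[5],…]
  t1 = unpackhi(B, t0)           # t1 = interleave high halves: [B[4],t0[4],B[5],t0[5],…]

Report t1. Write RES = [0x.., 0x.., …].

→ t0 |e6|44|25|11|82|9b|ff|eb|
→ t1 |e6|82|25|9b|82|ff|ff|eb|

RES = [0xe6, 0x82, 0x25, 0x9b, 0x82, 0xff, 0xff, 0xeb]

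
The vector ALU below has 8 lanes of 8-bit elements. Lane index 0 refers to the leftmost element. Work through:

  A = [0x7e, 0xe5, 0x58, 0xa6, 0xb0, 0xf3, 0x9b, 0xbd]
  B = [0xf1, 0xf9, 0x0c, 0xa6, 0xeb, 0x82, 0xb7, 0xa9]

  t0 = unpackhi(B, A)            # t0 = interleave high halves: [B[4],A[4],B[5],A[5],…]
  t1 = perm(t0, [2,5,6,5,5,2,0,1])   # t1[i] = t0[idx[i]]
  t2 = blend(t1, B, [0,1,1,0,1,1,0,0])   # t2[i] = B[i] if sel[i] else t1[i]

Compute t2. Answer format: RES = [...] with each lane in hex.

RES = [ 0x82  0xf9  0x0c  0x9b  0xeb  0x82  0xeb  0xb0 ]

  t0: eb b0 82 f3 b7 9b a9 bd
  t1: 82 9b a9 9b 9b 82 eb b0
  t2: 82 f9 0c 9b eb 82 eb b0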